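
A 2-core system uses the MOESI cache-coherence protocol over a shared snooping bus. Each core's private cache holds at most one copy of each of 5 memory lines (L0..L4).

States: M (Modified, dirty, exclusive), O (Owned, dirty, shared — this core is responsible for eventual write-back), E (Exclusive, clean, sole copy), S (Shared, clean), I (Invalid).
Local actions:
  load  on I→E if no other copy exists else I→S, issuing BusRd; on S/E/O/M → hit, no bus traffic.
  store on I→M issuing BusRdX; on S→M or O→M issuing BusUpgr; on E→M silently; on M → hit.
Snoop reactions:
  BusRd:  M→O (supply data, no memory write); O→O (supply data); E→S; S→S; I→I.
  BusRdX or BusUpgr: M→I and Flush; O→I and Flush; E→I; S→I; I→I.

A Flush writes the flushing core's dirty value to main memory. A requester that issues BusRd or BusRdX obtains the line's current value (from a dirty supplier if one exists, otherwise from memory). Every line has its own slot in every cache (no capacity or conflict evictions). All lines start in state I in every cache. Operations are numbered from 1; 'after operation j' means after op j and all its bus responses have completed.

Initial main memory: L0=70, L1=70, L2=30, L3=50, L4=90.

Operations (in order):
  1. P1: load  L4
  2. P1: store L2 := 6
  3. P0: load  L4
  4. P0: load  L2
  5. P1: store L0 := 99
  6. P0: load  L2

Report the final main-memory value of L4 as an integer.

  op1 P1: load  L4 → I/E on L4; bus BusRd; mem=90
  op2 P1: store L2 := 6 → I/M on L2; bus BusRdX; mem=30
  op3 P0: load  L4 → S/S on L4; bus BusRd; mem=90
  op4 P0: load  L2 → S/O on L2; bus BusRd; mem=30
  op5 P1: store L0 := 99 → I/M on L0; bus BusRdX; mem=70
  op6 P0: load  L2 → S/O on L2; bus (none); mem=30

memory[L4] = 90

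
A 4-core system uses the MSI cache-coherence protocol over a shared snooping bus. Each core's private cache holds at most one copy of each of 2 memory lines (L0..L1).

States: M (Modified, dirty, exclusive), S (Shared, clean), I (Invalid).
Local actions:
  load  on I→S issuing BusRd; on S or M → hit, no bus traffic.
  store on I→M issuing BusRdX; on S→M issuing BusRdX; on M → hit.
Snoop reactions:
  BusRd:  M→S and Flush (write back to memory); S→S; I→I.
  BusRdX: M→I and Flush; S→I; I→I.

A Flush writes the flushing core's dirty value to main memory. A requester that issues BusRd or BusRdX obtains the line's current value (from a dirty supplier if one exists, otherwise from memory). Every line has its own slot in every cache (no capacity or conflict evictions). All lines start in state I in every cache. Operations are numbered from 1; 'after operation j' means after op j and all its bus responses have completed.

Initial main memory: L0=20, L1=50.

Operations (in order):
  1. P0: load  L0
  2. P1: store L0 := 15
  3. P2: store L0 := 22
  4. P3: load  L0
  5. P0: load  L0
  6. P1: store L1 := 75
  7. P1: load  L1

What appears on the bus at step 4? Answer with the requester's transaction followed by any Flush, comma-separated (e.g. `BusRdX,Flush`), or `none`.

bus = BusRd,Flush

[1] P0: load  L0 | P0:S(20), P1:I, P2:I, P3:I | bus: BusRd
[2] P1: store L0 := 15 | P0:I, P1:M(15), P2:I, P3:I | bus: BusRdX
[3] P2: store L0 := 22 | P0:I, P1:I, P2:M(22), P3:I | bus: BusRdX,Flush
[4] P3: load  L0 | P0:I, P1:I, P2:S(22), P3:S(22) | bus: BusRd,Flush
[5] P0: load  L0 | P0:S(22), P1:I, P2:S(22), P3:S(22) | bus: BusRd
[6] P1: store L1 := 75 | P0:I, P1:M(75), P2:I, P3:I | bus: BusRdX
[7] P1: load  L1 | P0:I, P1:M(75), P2:I, P3:I | bus: none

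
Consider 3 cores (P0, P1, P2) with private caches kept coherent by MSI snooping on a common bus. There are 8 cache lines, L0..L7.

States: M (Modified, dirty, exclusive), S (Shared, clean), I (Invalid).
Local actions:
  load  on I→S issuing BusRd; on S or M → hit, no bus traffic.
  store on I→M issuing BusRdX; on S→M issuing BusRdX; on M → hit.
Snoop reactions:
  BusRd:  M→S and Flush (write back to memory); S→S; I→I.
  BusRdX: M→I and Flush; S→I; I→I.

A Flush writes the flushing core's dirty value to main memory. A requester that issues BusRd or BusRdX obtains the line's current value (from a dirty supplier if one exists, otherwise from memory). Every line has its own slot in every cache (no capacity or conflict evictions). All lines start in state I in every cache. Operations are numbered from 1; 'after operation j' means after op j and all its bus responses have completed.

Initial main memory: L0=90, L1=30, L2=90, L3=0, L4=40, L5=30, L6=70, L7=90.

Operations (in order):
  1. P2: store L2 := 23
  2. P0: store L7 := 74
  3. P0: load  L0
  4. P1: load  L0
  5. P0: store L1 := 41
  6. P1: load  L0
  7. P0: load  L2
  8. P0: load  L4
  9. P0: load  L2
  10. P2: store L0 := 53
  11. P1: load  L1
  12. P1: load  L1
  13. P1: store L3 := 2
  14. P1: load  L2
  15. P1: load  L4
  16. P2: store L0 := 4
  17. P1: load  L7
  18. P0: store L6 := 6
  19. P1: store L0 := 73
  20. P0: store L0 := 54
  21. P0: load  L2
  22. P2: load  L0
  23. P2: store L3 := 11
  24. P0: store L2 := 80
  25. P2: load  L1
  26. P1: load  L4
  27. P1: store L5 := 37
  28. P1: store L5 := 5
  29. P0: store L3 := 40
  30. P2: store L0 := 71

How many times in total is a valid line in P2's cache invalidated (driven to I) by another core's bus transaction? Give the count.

invalidations = 3

[1] P2: store L2 := 23 | P0:I, P1:I, P2:M(23) | bus: BusRdX
[2] P0: store L7 := 74 | P0:M(74), P1:I, P2:I | bus: BusRdX
[3] P0: load  L0 | P0:S(90), P1:I, P2:I | bus: BusRd
[4] P1: load  L0 | P0:S(90), P1:S(90), P2:I | bus: BusRd
[5] P0: store L1 := 41 | P0:M(41), P1:I, P2:I | bus: BusRdX
[6] P1: load  L0 | P0:S(90), P1:S(90), P2:I | bus: none
[7] P0: load  L2 | P0:S(23), P1:I, P2:S(23) | bus: BusRd,Flush
[8] P0: load  L4 | P0:S(40), P1:I, P2:I | bus: BusRd
[9] P0: load  L2 | P0:S(23), P1:I, P2:S(23) | bus: none
[10] P2: store L0 := 53 | P0:I, P1:I, P2:M(53) | bus: BusRdX
[11] P1: load  L1 | P0:S(41), P1:S(41), P2:I | bus: BusRd,Flush
[12] P1: load  L1 | P0:S(41), P1:S(41), P2:I | bus: none
[13] P1: store L3 := 2 | P0:I, P1:M(2), P2:I | bus: BusRdX
[14] P1: load  L2 | P0:S(23), P1:S(23), P2:S(23) | bus: BusRd
[15] P1: load  L4 | P0:S(40), P1:S(40), P2:I | bus: BusRd
[16] P2: store L0 := 4 | P0:I, P1:I, P2:M(4) | bus: none
[17] P1: load  L7 | P0:S(74), P1:S(74), P2:I | bus: BusRd,Flush
[18] P0: store L6 := 6 | P0:M(6), P1:I, P2:I | bus: BusRdX
[19] P1: store L0 := 73 | P0:I, P1:M(73), P2:I | bus: BusRdX,Flush
[20] P0: store L0 := 54 | P0:M(54), P1:I, P2:I | bus: BusRdX,Flush
[21] P0: load  L2 | P0:S(23), P1:S(23), P2:S(23) | bus: none
[22] P2: load  L0 | P0:S(54), P1:I, P2:S(54) | bus: BusRd,Flush
[23] P2: store L3 := 11 | P0:I, P1:I, P2:M(11) | bus: BusRdX,Flush
[24] P0: store L2 := 80 | P0:M(80), P1:I, P2:I | bus: BusRdX
[25] P2: load  L1 | P0:S(41), P1:S(41), P2:S(41) | bus: BusRd
[26] P1: load  L4 | P0:S(40), P1:S(40), P2:I | bus: none
[27] P1: store L5 := 37 | P0:I, P1:M(37), P2:I | bus: BusRdX
[28] P1: store L5 := 5 | P0:I, P1:M(5), P2:I | bus: none
[29] P0: store L3 := 40 | P0:M(40), P1:I, P2:I | bus: BusRdX,Flush
[30] P2: store L0 := 71 | P0:I, P1:I, P2:M(71) | bus: BusRdX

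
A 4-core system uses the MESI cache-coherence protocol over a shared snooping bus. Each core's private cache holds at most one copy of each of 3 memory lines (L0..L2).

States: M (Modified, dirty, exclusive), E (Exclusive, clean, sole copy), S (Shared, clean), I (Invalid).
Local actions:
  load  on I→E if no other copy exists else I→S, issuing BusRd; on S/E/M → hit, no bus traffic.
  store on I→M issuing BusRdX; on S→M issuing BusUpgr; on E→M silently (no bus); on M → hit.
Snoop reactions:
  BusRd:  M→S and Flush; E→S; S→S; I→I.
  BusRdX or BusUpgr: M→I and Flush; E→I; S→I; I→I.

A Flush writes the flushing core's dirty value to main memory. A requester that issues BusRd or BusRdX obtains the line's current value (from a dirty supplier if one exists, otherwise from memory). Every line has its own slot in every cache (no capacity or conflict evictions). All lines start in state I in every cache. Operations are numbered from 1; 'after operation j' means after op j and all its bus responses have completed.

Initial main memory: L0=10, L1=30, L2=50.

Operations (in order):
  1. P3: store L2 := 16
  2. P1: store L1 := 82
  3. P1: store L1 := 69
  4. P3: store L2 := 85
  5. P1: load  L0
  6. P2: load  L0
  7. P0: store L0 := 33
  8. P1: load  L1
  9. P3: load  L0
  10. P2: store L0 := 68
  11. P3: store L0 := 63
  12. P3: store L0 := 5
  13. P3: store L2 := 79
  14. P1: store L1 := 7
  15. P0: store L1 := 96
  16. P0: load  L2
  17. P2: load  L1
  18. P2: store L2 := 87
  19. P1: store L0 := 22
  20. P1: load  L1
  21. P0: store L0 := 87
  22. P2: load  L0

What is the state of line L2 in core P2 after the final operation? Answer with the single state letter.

state = M

  op1 P3: store L2 := 16 → I/I/I/M on L2; bus BusRdX; mem=50
  op2 P1: store L1 := 82 → I/M/I/I on L1; bus BusRdX; mem=30
  op3 P1: store L1 := 69 → I/M/I/I on L1; bus (none); mem=30
  op4 P3: store L2 := 85 → I/I/I/M on L2; bus (none); mem=50
  op5 P1: load  L0 → I/E/I/I on L0; bus BusRd; mem=10
  op6 P2: load  L0 → I/S/S/I on L0; bus BusRd; mem=10
  op7 P0: store L0 := 33 → M/I/I/I on L0; bus BusRdX; mem=10
  op8 P1: load  L1 → I/M/I/I on L1; bus (none); mem=30
  op9 P3: load  L0 → S/I/I/S on L0; bus BusRd Flush; mem=33
  op10 P2: store L0 := 68 → I/I/M/I on L0; bus BusRdX; mem=33
  op11 P3: store L0 := 63 → I/I/I/M on L0; bus BusRdX Flush; mem=68
  op12 P3: store L0 := 5 → I/I/I/M on L0; bus (none); mem=68
  op13 P3: store L2 := 79 → I/I/I/M on L2; bus (none); mem=50
  op14 P1: store L1 := 7 → I/M/I/I on L1; bus (none); mem=30
  op15 P0: store L1 := 96 → M/I/I/I on L1; bus BusRdX Flush; mem=7
  op16 P0: load  L2 → S/I/I/S on L2; bus BusRd Flush; mem=79
  op17 P2: load  L1 → S/I/S/I on L1; bus BusRd Flush; mem=96
  op18 P2: store L2 := 87 → I/I/M/I on L2; bus BusRdX; mem=79
  op19 P1: store L0 := 22 → I/M/I/I on L0; bus BusRdX Flush; mem=5
  op20 P1: load  L1 → S/S/S/I on L1; bus BusRd; mem=96
  op21 P0: store L0 := 87 → M/I/I/I on L0; bus BusRdX Flush; mem=22
  op22 P2: load  L0 → S/I/S/I on L0; bus BusRd Flush; mem=87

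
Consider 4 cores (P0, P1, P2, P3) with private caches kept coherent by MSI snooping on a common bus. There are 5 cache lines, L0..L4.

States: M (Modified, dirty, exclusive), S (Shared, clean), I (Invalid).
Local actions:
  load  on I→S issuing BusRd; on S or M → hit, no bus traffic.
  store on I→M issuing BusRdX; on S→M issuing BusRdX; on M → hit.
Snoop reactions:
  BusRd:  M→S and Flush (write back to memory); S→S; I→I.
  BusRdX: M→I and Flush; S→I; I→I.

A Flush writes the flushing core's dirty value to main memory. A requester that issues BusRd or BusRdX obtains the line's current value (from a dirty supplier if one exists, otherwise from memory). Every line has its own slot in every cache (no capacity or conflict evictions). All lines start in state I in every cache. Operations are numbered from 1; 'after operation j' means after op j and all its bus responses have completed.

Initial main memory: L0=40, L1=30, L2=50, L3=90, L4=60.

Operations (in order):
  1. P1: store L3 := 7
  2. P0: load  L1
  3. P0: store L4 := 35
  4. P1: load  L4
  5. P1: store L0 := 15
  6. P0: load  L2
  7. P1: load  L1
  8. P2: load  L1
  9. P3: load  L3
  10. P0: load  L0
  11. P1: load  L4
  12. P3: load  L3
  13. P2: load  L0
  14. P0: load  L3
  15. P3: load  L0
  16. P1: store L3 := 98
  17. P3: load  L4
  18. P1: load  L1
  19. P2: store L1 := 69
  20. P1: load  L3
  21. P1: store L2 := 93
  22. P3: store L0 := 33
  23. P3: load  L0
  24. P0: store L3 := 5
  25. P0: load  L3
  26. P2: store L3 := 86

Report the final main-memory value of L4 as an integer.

memory[L4] = 35

  op1 P1: store L3 := 7 → I/M/I/I on L3; bus BusRdX; mem=90
  op2 P0: load  L1 → S/I/I/I on L1; bus BusRd; mem=30
  op3 P0: store L4 := 35 → M/I/I/I on L4; bus BusRdX; mem=60
  op4 P1: load  L4 → S/S/I/I on L4; bus BusRd Flush; mem=35
  op5 P1: store L0 := 15 → I/M/I/I on L0; bus BusRdX; mem=40
  op6 P0: load  L2 → S/I/I/I on L2; bus BusRd; mem=50
  op7 P1: load  L1 → S/S/I/I on L1; bus BusRd; mem=30
  op8 P2: load  L1 → S/S/S/I on L1; bus BusRd; mem=30
  op9 P3: load  L3 → I/S/I/S on L3; bus BusRd Flush; mem=7
  op10 P0: load  L0 → S/S/I/I on L0; bus BusRd Flush; mem=15
  op11 P1: load  L4 → S/S/I/I on L4; bus (none); mem=35
  op12 P3: load  L3 → I/S/I/S on L3; bus (none); mem=7
  op13 P2: load  L0 → S/S/S/I on L0; bus BusRd; mem=15
  op14 P0: load  L3 → S/S/I/S on L3; bus BusRd; mem=7
  op15 P3: load  L0 → S/S/S/S on L0; bus BusRd; mem=15
  op16 P1: store L3 := 98 → I/M/I/I on L3; bus BusRdX; mem=7
  op17 P3: load  L4 → S/S/I/S on L4; bus BusRd; mem=35
  op18 P1: load  L1 → S/S/S/I on L1; bus (none); mem=30
  op19 P2: store L1 := 69 → I/I/M/I on L1; bus BusRdX; mem=30
  op20 P1: load  L3 → I/M/I/I on L3; bus (none); mem=7
  op21 P1: store L2 := 93 → I/M/I/I on L2; bus BusRdX; mem=50
  op22 P3: store L0 := 33 → I/I/I/M on L0; bus BusRdX; mem=15
  op23 P3: load  L0 → I/I/I/M on L0; bus (none); mem=15
  op24 P0: store L3 := 5 → M/I/I/I on L3; bus BusRdX Flush; mem=98
  op25 P0: load  L3 → M/I/I/I on L3; bus (none); mem=98
  op26 P2: store L3 := 86 → I/I/M/I on L3; bus BusRdX Flush; mem=5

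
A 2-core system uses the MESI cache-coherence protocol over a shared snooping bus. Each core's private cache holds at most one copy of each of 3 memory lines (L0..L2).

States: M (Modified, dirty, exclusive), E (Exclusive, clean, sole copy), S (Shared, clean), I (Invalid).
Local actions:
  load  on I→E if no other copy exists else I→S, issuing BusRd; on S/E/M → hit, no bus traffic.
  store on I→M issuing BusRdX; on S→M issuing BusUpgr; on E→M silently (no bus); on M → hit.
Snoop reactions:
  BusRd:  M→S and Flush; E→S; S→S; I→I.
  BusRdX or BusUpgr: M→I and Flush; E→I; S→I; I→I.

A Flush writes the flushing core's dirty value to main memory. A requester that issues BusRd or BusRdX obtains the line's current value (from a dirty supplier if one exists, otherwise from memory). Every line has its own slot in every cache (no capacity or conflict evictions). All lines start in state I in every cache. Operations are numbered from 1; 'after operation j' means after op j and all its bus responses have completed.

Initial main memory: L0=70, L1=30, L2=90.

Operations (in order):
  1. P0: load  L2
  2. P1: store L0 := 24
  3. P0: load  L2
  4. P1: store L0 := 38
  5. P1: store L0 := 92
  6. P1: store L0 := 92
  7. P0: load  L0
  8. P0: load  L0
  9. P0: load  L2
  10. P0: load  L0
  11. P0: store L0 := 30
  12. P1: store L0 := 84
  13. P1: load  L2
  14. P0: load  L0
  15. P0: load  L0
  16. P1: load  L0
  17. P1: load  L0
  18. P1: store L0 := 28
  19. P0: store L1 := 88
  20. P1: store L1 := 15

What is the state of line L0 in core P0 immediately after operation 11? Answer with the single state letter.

step 1: P0: load  L2  ⟶  EI  (L2)  txn=BusRd  M[L2]=90
step 2: P1: store L0 := 24  ⟶  IM  (L0)  txn=BusRdX  M[L0]=70
step 3: P0: load  L2  ⟶  EI  (L2)  txn=∅  M[L2]=90
step 4: P1: store L0 := 38  ⟶  IM  (L0)  txn=∅  M[L0]=70
step 5: P1: store L0 := 92  ⟶  IM  (L0)  txn=∅  M[L0]=70
step 6: P1: store L0 := 92  ⟶  IM  (L0)  txn=∅  M[L0]=70
step 7: P0: load  L0  ⟶  SS  (L0)  txn=BusRd+Flush  M[L0]=92
step 8: P0: load  L0  ⟶  SS  (L0)  txn=∅  M[L0]=92
step 9: P0: load  L2  ⟶  EI  (L2)  txn=∅  M[L2]=90
step 10: P0: load  L0  ⟶  SS  (L0)  txn=∅  M[L0]=92
step 11: P0: store L0 := 30  ⟶  MI  (L0)  txn=BusUpgr  M[L0]=92
step 12: P1: store L0 := 84  ⟶  IM  (L0)  txn=BusRdX+Flush  M[L0]=30
step 13: P1: load  L2  ⟶  SS  (L2)  txn=BusRd  M[L2]=90
step 14: P0: load  L0  ⟶  SS  (L0)  txn=BusRd+Flush  M[L0]=84
step 15: P0: load  L0  ⟶  SS  (L0)  txn=∅  M[L0]=84
step 16: P1: load  L0  ⟶  SS  (L0)  txn=∅  M[L0]=84
step 17: P1: load  L0  ⟶  SS  (L0)  txn=∅  M[L0]=84
step 18: P1: store L0 := 28  ⟶  IM  (L0)  txn=BusUpgr  M[L0]=84
step 19: P0: store L1 := 88  ⟶  MI  (L1)  txn=BusRdX  M[L1]=30
step 20: P1: store L1 := 15  ⟶  IM  (L1)  txn=BusRdX+Flush  M[L1]=88

state = M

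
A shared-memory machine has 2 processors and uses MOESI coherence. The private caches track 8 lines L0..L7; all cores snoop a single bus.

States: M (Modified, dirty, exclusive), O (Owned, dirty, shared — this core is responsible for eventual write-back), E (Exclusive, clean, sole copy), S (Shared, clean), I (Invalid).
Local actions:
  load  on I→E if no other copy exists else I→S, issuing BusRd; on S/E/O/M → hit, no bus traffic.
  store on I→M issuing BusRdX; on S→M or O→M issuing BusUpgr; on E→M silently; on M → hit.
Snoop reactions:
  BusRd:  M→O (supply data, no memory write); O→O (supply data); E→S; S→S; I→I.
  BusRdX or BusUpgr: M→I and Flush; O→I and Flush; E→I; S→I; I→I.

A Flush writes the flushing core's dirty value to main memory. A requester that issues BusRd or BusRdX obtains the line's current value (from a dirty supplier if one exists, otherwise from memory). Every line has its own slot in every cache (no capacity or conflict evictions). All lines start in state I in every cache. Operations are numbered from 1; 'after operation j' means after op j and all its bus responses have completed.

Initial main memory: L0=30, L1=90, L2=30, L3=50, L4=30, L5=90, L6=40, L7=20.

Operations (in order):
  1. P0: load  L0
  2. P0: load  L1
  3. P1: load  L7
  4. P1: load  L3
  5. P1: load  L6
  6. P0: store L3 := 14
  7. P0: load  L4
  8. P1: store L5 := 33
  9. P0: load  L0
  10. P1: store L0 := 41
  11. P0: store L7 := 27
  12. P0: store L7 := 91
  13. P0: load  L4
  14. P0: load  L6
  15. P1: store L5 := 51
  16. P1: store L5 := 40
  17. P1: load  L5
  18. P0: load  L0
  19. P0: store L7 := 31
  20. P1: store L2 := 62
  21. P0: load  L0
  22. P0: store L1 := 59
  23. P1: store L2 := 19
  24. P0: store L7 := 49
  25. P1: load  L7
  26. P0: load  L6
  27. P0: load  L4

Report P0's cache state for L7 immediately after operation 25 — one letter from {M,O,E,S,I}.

[1] P0: load  L0 | P0:E(30), P1:I | bus: BusRd
[2] P0: load  L1 | P0:E(90), P1:I | bus: BusRd
[3] P1: load  L7 | P0:I, P1:E(20) | bus: BusRd
[4] P1: load  L3 | P0:I, P1:E(50) | bus: BusRd
[5] P1: load  L6 | P0:I, P1:E(40) | bus: BusRd
[6] P0: store L3 := 14 | P0:M(14), P1:I | bus: BusRdX
[7] P0: load  L4 | P0:E(30), P1:I | bus: BusRd
[8] P1: store L5 := 33 | P0:I, P1:M(33) | bus: BusRdX
[9] P0: load  L0 | P0:E(30), P1:I | bus: none
[10] P1: store L0 := 41 | P0:I, P1:M(41) | bus: BusRdX
[11] P0: store L7 := 27 | P0:M(27), P1:I | bus: BusRdX
[12] P0: store L7 := 91 | P0:M(91), P1:I | bus: none
[13] P0: load  L4 | P0:E(30), P1:I | bus: none
[14] P0: load  L6 | P0:S(40), P1:S(40) | bus: BusRd
[15] P1: store L5 := 51 | P0:I, P1:M(51) | bus: none
[16] P1: store L5 := 40 | P0:I, P1:M(40) | bus: none
[17] P1: load  L5 | P0:I, P1:M(40) | bus: none
[18] P0: load  L0 | P0:S(41), P1:O(41) | bus: BusRd
[19] P0: store L7 := 31 | P0:M(31), P1:I | bus: none
[20] P1: store L2 := 62 | P0:I, P1:M(62) | bus: BusRdX
[21] P0: load  L0 | P0:S(41), P1:O(41) | bus: none
[22] P0: store L1 := 59 | P0:M(59), P1:I | bus: none
[23] P1: store L2 := 19 | P0:I, P1:M(19) | bus: none
[24] P0: store L7 := 49 | P0:M(49), P1:I | bus: none
[25] P1: load  L7 | P0:O(49), P1:S(49) | bus: BusRd
[26] P0: load  L6 | P0:S(40), P1:S(40) | bus: none
[27] P0: load  L4 | P0:E(30), P1:I | bus: none

state = O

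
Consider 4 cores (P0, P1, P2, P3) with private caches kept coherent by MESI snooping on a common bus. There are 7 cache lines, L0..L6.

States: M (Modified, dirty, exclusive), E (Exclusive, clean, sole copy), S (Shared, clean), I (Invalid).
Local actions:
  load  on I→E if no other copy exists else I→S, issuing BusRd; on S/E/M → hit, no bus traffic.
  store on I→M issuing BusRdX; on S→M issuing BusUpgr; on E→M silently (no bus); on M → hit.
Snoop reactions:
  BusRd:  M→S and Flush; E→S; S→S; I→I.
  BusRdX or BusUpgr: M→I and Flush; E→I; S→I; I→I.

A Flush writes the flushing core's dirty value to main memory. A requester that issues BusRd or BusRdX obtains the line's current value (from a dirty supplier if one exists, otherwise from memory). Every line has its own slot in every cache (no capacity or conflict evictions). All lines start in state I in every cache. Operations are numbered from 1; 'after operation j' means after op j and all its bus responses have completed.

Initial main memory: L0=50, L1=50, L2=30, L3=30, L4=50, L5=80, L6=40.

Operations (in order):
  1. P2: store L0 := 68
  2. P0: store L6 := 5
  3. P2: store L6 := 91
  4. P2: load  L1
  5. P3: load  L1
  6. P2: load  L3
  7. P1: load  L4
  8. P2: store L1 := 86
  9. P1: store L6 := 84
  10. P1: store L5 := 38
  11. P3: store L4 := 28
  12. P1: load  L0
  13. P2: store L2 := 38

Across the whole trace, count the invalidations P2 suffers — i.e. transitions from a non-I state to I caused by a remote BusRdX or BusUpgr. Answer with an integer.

step 1: P2: store L0 := 68  ⟶  IIMI  (L0)  txn=BusRdX  M[L0]=50
step 2: P0: store L6 := 5  ⟶  MIII  (L6)  txn=BusRdX  M[L6]=40
step 3: P2: store L6 := 91  ⟶  IIMI  (L6)  txn=BusRdX+Flush  M[L6]=5
step 4: P2: load  L1  ⟶  IIEI  (L1)  txn=BusRd  M[L1]=50
step 5: P3: load  L1  ⟶  IISS  (L1)  txn=BusRd  M[L1]=50
step 6: P2: load  L3  ⟶  IIEI  (L3)  txn=BusRd  M[L3]=30
step 7: P1: load  L4  ⟶  IEII  (L4)  txn=BusRd  M[L4]=50
step 8: P2: store L1 := 86  ⟶  IIMI  (L1)  txn=BusUpgr  M[L1]=50
step 9: P1: store L6 := 84  ⟶  IMII  (L6)  txn=BusRdX+Flush  M[L6]=91
step 10: P1: store L5 := 38  ⟶  IMII  (L5)  txn=BusRdX  M[L5]=80
step 11: P3: store L4 := 28  ⟶  IIIM  (L4)  txn=BusRdX  M[L4]=50
step 12: P1: load  L0  ⟶  ISSI  (L0)  txn=BusRd+Flush  M[L0]=68
step 13: P2: store L2 := 38  ⟶  IIMI  (L2)  txn=BusRdX  M[L2]=30

invalidations = 1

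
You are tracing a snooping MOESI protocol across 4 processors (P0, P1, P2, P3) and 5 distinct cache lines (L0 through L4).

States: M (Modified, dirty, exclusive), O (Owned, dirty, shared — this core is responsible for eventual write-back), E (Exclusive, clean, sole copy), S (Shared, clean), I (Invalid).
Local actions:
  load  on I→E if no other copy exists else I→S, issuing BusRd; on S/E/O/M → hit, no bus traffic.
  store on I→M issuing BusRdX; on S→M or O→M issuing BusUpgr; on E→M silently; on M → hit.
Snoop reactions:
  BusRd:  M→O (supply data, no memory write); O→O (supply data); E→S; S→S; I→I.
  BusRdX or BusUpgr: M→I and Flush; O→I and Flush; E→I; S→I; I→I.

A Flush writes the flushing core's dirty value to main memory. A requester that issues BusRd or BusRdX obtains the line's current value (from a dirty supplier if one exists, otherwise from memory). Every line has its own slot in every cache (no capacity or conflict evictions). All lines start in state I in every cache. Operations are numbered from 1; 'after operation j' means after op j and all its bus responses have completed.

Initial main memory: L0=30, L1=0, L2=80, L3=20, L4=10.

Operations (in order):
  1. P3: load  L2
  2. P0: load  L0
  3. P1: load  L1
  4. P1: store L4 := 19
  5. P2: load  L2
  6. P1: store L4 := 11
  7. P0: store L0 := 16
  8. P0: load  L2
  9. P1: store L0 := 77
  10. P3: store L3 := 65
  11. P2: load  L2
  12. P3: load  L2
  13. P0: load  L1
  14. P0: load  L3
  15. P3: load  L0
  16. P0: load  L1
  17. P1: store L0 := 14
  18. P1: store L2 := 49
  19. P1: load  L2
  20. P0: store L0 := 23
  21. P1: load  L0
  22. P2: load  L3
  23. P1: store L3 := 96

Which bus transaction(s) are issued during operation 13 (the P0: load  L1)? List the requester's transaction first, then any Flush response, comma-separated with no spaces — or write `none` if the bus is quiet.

[1] P3: load  L2 | P0:I, P1:I, P2:I, P3:E(80) | bus: BusRd
[2] P0: load  L0 | P0:E(30), P1:I, P2:I, P3:I | bus: BusRd
[3] P1: load  L1 | P0:I, P1:E(0), P2:I, P3:I | bus: BusRd
[4] P1: store L4 := 19 | P0:I, P1:M(19), P2:I, P3:I | bus: BusRdX
[5] P2: load  L2 | P0:I, P1:I, P2:S(80), P3:S(80) | bus: BusRd
[6] P1: store L4 := 11 | P0:I, P1:M(11), P2:I, P3:I | bus: none
[7] P0: store L0 := 16 | P0:M(16), P1:I, P2:I, P3:I | bus: none
[8] P0: load  L2 | P0:S(80), P1:I, P2:S(80), P3:S(80) | bus: BusRd
[9] P1: store L0 := 77 | P0:I, P1:M(77), P2:I, P3:I | bus: BusRdX,Flush
[10] P3: store L3 := 65 | P0:I, P1:I, P2:I, P3:M(65) | bus: BusRdX
[11] P2: load  L2 | P0:S(80), P1:I, P2:S(80), P3:S(80) | bus: none
[12] P3: load  L2 | P0:S(80), P1:I, P2:S(80), P3:S(80) | bus: none
[13] P0: load  L1 | P0:S(0), P1:S(0), P2:I, P3:I | bus: BusRd
[14] P0: load  L3 | P0:S(65), P1:I, P2:I, P3:O(65) | bus: BusRd
[15] P3: load  L0 | P0:I, P1:O(77), P2:I, P3:S(77) | bus: BusRd
[16] P0: load  L1 | P0:S(0), P1:S(0), P2:I, P3:I | bus: none
[17] P1: store L0 := 14 | P0:I, P1:M(14), P2:I, P3:I | bus: BusUpgr
[18] P1: store L2 := 49 | P0:I, P1:M(49), P2:I, P3:I | bus: BusRdX
[19] P1: load  L2 | P0:I, P1:M(49), P2:I, P3:I | bus: none
[20] P0: store L0 := 23 | P0:M(23), P1:I, P2:I, P3:I | bus: BusRdX,Flush
[21] P1: load  L0 | P0:O(23), P1:S(23), P2:I, P3:I | bus: BusRd
[22] P2: load  L3 | P0:S(65), P1:I, P2:S(65), P3:O(65) | bus: BusRd
[23] P1: store L3 := 96 | P0:I, P1:M(96), P2:I, P3:I | bus: BusRdX,Flush

bus = BusRd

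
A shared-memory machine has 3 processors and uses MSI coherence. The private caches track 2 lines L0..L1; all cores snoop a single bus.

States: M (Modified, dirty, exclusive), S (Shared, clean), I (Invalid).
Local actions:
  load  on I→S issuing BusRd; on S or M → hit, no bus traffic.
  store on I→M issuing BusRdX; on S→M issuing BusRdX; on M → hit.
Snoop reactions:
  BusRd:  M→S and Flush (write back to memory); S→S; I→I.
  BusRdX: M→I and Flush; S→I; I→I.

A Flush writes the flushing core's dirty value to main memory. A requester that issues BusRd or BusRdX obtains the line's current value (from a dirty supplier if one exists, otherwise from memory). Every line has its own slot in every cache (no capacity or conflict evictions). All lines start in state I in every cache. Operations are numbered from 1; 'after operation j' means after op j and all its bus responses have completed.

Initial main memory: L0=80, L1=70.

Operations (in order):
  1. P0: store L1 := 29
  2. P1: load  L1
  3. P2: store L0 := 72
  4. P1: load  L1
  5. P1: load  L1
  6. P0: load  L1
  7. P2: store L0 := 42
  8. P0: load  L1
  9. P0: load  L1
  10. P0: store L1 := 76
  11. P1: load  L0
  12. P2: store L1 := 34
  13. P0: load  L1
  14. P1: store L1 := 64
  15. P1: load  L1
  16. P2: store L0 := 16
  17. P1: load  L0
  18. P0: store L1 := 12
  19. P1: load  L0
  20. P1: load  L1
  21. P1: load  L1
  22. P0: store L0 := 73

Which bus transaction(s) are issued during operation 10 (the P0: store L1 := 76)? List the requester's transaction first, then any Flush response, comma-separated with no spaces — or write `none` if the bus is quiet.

bus = BusRdX

[1] P0: store L1 := 29 | P0:M(29), P1:I, P2:I | bus: BusRdX
[2] P1: load  L1 | P0:S(29), P1:S(29), P2:I | bus: BusRd,Flush
[3] P2: store L0 := 72 | P0:I, P1:I, P2:M(72) | bus: BusRdX
[4] P1: load  L1 | P0:S(29), P1:S(29), P2:I | bus: none
[5] P1: load  L1 | P0:S(29), P1:S(29), P2:I | bus: none
[6] P0: load  L1 | P0:S(29), P1:S(29), P2:I | bus: none
[7] P2: store L0 := 42 | P0:I, P1:I, P2:M(42) | bus: none
[8] P0: load  L1 | P0:S(29), P1:S(29), P2:I | bus: none
[9] P0: load  L1 | P0:S(29), P1:S(29), P2:I | bus: none
[10] P0: store L1 := 76 | P0:M(76), P1:I, P2:I | bus: BusRdX
[11] P1: load  L0 | P0:I, P1:S(42), P2:S(42) | bus: BusRd,Flush
[12] P2: store L1 := 34 | P0:I, P1:I, P2:M(34) | bus: BusRdX,Flush
[13] P0: load  L1 | P0:S(34), P1:I, P2:S(34) | bus: BusRd,Flush
[14] P1: store L1 := 64 | P0:I, P1:M(64), P2:I | bus: BusRdX
[15] P1: load  L1 | P0:I, P1:M(64), P2:I | bus: none
[16] P2: store L0 := 16 | P0:I, P1:I, P2:M(16) | bus: BusRdX
[17] P1: load  L0 | P0:I, P1:S(16), P2:S(16) | bus: BusRd,Flush
[18] P0: store L1 := 12 | P0:M(12), P1:I, P2:I | bus: BusRdX,Flush
[19] P1: load  L0 | P0:I, P1:S(16), P2:S(16) | bus: none
[20] P1: load  L1 | P0:S(12), P1:S(12), P2:I | bus: BusRd,Flush
[21] P1: load  L1 | P0:S(12), P1:S(12), P2:I | bus: none
[22] P0: store L0 := 73 | P0:M(73), P1:I, P2:I | bus: BusRdX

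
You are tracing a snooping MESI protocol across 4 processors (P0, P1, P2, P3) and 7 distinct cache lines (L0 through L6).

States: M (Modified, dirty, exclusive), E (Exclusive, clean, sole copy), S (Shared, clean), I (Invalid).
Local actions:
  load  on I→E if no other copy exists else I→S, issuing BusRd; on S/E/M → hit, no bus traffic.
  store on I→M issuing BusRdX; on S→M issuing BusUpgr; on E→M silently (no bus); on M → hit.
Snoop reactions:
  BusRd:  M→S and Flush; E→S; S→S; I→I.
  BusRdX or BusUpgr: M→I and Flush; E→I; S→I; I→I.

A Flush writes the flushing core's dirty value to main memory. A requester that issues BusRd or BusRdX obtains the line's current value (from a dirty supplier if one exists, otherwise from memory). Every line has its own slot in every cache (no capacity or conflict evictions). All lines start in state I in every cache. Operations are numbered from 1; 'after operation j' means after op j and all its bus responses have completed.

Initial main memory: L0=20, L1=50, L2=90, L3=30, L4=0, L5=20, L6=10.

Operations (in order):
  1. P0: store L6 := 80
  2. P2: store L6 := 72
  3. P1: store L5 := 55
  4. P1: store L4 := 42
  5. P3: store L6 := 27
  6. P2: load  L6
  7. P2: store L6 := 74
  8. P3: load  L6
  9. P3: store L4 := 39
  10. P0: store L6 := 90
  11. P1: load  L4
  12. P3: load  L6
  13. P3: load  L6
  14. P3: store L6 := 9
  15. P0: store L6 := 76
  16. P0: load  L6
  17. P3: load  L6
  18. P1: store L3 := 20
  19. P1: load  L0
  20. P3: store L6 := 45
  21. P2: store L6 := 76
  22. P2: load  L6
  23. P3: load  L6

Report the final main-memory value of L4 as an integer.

step 1: P0: store L6 := 80  ⟶  MIII  (L6)  txn=BusRdX  M[L6]=10
step 2: P2: store L6 := 72  ⟶  IIMI  (L6)  txn=BusRdX+Flush  M[L6]=80
step 3: P1: store L5 := 55  ⟶  IMII  (L5)  txn=BusRdX  M[L5]=20
step 4: P1: store L4 := 42  ⟶  IMII  (L4)  txn=BusRdX  M[L4]=0
step 5: P3: store L6 := 27  ⟶  IIIM  (L6)  txn=BusRdX+Flush  M[L6]=72
step 6: P2: load  L6  ⟶  IISS  (L6)  txn=BusRd+Flush  M[L6]=27
step 7: P2: store L6 := 74  ⟶  IIMI  (L6)  txn=BusUpgr  M[L6]=27
step 8: P3: load  L6  ⟶  IISS  (L6)  txn=BusRd+Flush  M[L6]=74
step 9: P3: store L4 := 39  ⟶  IIIM  (L4)  txn=BusRdX+Flush  M[L4]=42
step 10: P0: store L6 := 90  ⟶  MIII  (L6)  txn=BusRdX  M[L6]=74
step 11: P1: load  L4  ⟶  ISIS  (L4)  txn=BusRd+Flush  M[L4]=39
step 12: P3: load  L6  ⟶  SIIS  (L6)  txn=BusRd+Flush  M[L6]=90
step 13: P3: load  L6  ⟶  SIIS  (L6)  txn=∅  M[L6]=90
step 14: P3: store L6 := 9  ⟶  IIIM  (L6)  txn=BusUpgr  M[L6]=90
step 15: P0: store L6 := 76  ⟶  MIII  (L6)  txn=BusRdX+Flush  M[L6]=9
step 16: P0: load  L6  ⟶  MIII  (L6)  txn=∅  M[L6]=9
step 17: P3: load  L6  ⟶  SIIS  (L6)  txn=BusRd+Flush  M[L6]=76
step 18: P1: store L3 := 20  ⟶  IMII  (L3)  txn=BusRdX  M[L3]=30
step 19: P1: load  L0  ⟶  IEII  (L0)  txn=BusRd  M[L0]=20
step 20: P3: store L6 := 45  ⟶  IIIM  (L6)  txn=BusUpgr  M[L6]=76
step 21: P2: store L6 := 76  ⟶  IIMI  (L6)  txn=BusRdX+Flush  M[L6]=45
step 22: P2: load  L6  ⟶  IIMI  (L6)  txn=∅  M[L6]=45
step 23: P3: load  L6  ⟶  IISS  (L6)  txn=BusRd+Flush  M[L6]=76

memory[L4] = 39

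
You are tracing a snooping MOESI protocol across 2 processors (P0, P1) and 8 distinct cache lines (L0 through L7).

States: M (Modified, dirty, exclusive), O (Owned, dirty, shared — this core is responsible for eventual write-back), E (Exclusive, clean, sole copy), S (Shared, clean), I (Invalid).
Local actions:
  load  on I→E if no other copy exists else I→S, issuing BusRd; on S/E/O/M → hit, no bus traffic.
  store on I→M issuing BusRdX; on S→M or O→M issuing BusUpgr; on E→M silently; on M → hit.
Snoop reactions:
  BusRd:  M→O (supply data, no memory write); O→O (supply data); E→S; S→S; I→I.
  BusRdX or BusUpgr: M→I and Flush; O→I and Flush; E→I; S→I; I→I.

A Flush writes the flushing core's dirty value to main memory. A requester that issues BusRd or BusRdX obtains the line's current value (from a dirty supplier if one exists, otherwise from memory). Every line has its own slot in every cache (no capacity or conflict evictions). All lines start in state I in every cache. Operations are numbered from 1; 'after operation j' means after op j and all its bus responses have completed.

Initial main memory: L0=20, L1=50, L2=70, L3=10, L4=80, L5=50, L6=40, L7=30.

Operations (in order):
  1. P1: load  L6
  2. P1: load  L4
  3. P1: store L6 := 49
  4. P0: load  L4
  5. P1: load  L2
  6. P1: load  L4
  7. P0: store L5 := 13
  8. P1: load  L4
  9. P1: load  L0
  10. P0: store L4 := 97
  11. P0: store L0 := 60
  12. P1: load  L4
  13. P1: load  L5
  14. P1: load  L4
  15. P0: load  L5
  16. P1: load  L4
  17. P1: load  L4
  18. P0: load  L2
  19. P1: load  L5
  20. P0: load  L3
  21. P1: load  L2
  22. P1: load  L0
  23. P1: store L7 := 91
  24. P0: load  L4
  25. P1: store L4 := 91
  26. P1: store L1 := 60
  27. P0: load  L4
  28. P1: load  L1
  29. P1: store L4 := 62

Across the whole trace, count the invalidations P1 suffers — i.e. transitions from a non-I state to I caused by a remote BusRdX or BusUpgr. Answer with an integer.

invalidations = 2

  op1 P1: load  L6 → I/E on L6; bus BusRd; mem=40
  op2 P1: load  L4 → I/E on L4; bus BusRd; mem=80
  op3 P1: store L6 := 49 → I/M on L6; bus (none); mem=40
  op4 P0: load  L4 → S/S on L4; bus BusRd; mem=80
  op5 P1: load  L2 → I/E on L2; bus BusRd; mem=70
  op6 P1: load  L4 → S/S on L4; bus (none); mem=80
  op7 P0: store L5 := 13 → M/I on L5; bus BusRdX; mem=50
  op8 P1: load  L4 → S/S on L4; bus (none); mem=80
  op9 P1: load  L0 → I/E on L0; bus BusRd; mem=20
  op10 P0: store L4 := 97 → M/I on L4; bus BusUpgr; mem=80
  op11 P0: store L0 := 60 → M/I on L0; bus BusRdX; mem=20
  op12 P1: load  L4 → O/S on L4; bus BusRd; mem=80
  op13 P1: load  L5 → O/S on L5; bus BusRd; mem=50
  op14 P1: load  L4 → O/S on L4; bus (none); mem=80
  op15 P0: load  L5 → O/S on L5; bus (none); mem=50
  op16 P1: load  L4 → O/S on L4; bus (none); mem=80
  op17 P1: load  L4 → O/S on L4; bus (none); mem=80
  op18 P0: load  L2 → S/S on L2; bus BusRd; mem=70
  op19 P1: load  L5 → O/S on L5; bus (none); mem=50
  op20 P0: load  L3 → E/I on L3; bus BusRd; mem=10
  op21 P1: load  L2 → S/S on L2; bus (none); mem=70
  op22 P1: load  L0 → O/S on L0; bus BusRd; mem=20
  op23 P1: store L7 := 91 → I/M on L7; bus BusRdX; mem=30
  op24 P0: load  L4 → O/S on L4; bus (none); mem=80
  op25 P1: store L4 := 91 → I/M on L4; bus BusUpgr Flush; mem=97
  op26 P1: store L1 := 60 → I/M on L1; bus BusRdX; mem=50
  op27 P0: load  L4 → S/O on L4; bus BusRd; mem=97
  op28 P1: load  L1 → I/M on L1; bus (none); mem=50
  op29 P1: store L4 := 62 → I/M on L4; bus BusUpgr; mem=97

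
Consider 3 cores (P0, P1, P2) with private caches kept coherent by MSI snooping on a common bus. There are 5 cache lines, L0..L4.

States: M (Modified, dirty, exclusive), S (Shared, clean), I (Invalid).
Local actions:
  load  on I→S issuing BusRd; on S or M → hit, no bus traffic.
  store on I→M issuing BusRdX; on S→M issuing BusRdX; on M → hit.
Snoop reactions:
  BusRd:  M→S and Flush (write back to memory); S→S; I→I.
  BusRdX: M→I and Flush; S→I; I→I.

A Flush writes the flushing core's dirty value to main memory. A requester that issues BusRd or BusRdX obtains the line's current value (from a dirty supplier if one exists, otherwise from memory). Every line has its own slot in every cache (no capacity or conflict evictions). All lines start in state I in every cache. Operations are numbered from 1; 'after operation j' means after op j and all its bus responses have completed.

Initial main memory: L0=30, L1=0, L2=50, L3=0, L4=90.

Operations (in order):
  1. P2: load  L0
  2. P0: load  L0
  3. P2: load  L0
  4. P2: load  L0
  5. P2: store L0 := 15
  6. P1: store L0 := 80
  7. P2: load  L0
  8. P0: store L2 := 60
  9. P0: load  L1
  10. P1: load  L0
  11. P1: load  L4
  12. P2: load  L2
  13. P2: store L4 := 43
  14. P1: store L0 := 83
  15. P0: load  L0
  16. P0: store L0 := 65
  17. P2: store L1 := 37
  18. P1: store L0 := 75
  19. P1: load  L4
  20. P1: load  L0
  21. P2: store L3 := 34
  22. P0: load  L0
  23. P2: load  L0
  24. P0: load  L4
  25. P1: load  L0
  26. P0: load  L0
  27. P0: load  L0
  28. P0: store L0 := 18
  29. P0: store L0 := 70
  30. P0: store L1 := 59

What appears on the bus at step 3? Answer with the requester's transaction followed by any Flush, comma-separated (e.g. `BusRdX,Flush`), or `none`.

bus = none

[1] P2: load  L0 | P0:I, P1:I, P2:S(30) | bus: BusRd
[2] P0: load  L0 | P0:S(30), P1:I, P2:S(30) | bus: BusRd
[3] P2: load  L0 | P0:S(30), P1:I, P2:S(30) | bus: none
[4] P2: load  L0 | P0:S(30), P1:I, P2:S(30) | bus: none
[5] P2: store L0 := 15 | P0:I, P1:I, P2:M(15) | bus: BusRdX
[6] P1: store L0 := 80 | P0:I, P1:M(80), P2:I | bus: BusRdX,Flush
[7] P2: load  L0 | P0:I, P1:S(80), P2:S(80) | bus: BusRd,Flush
[8] P0: store L2 := 60 | P0:M(60), P1:I, P2:I | bus: BusRdX
[9] P0: load  L1 | P0:S(0), P1:I, P2:I | bus: BusRd
[10] P1: load  L0 | P0:I, P1:S(80), P2:S(80) | bus: none
[11] P1: load  L4 | P0:I, P1:S(90), P2:I | bus: BusRd
[12] P2: load  L2 | P0:S(60), P1:I, P2:S(60) | bus: BusRd,Flush
[13] P2: store L4 := 43 | P0:I, P1:I, P2:M(43) | bus: BusRdX
[14] P1: store L0 := 83 | P0:I, P1:M(83), P2:I | bus: BusRdX
[15] P0: load  L0 | P0:S(83), P1:S(83), P2:I | bus: BusRd,Flush
[16] P0: store L0 := 65 | P0:M(65), P1:I, P2:I | bus: BusRdX
[17] P2: store L1 := 37 | P0:I, P1:I, P2:M(37) | bus: BusRdX
[18] P1: store L0 := 75 | P0:I, P1:M(75), P2:I | bus: BusRdX,Flush
[19] P1: load  L4 | P0:I, P1:S(43), P2:S(43) | bus: BusRd,Flush
[20] P1: load  L0 | P0:I, P1:M(75), P2:I | bus: none
[21] P2: store L3 := 34 | P0:I, P1:I, P2:M(34) | bus: BusRdX
[22] P0: load  L0 | P0:S(75), P1:S(75), P2:I | bus: BusRd,Flush
[23] P2: load  L0 | P0:S(75), P1:S(75), P2:S(75) | bus: BusRd
[24] P0: load  L4 | P0:S(43), P1:S(43), P2:S(43) | bus: BusRd
[25] P1: load  L0 | P0:S(75), P1:S(75), P2:S(75) | bus: none
[26] P0: load  L0 | P0:S(75), P1:S(75), P2:S(75) | bus: none
[27] P0: load  L0 | P0:S(75), P1:S(75), P2:S(75) | bus: none
[28] P0: store L0 := 18 | P0:M(18), P1:I, P2:I | bus: BusRdX
[29] P0: store L0 := 70 | P0:M(70), P1:I, P2:I | bus: none
[30] P0: store L1 := 59 | P0:M(59), P1:I, P2:I | bus: BusRdX,Flush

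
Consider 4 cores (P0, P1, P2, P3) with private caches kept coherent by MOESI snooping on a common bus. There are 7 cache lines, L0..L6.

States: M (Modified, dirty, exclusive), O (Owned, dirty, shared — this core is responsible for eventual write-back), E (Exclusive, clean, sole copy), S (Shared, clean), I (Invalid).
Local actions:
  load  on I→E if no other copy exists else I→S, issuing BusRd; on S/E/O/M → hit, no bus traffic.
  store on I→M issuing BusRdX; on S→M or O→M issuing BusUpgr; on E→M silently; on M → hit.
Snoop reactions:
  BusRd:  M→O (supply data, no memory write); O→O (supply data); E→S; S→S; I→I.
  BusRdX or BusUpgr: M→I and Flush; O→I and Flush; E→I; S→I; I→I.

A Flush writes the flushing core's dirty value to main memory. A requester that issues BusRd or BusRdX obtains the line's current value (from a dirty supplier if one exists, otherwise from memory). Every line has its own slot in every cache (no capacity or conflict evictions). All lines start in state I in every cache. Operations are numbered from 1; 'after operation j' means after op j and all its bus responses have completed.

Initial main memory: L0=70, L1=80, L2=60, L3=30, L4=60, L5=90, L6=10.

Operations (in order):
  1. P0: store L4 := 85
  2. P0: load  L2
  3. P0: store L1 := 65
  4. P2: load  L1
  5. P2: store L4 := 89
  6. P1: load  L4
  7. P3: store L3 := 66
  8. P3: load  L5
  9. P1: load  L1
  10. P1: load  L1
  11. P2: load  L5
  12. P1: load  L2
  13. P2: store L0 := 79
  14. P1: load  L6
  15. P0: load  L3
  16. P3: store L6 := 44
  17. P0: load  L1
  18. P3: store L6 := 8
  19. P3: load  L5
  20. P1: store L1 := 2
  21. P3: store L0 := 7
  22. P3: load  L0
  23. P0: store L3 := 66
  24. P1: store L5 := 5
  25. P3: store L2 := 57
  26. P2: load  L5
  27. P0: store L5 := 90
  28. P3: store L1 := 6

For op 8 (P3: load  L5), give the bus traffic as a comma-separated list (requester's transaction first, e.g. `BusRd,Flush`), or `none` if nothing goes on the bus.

[1] P0: store L4 := 85 | P0:M(85), P1:I, P2:I, P3:I | bus: BusRdX
[2] P0: load  L2 | P0:E(60), P1:I, P2:I, P3:I | bus: BusRd
[3] P0: store L1 := 65 | P0:M(65), P1:I, P2:I, P3:I | bus: BusRdX
[4] P2: load  L1 | P0:O(65), P1:I, P2:S(65), P3:I | bus: BusRd
[5] P2: store L4 := 89 | P0:I, P1:I, P2:M(89), P3:I | bus: BusRdX,Flush
[6] P1: load  L4 | P0:I, P1:S(89), P2:O(89), P3:I | bus: BusRd
[7] P3: store L3 := 66 | P0:I, P1:I, P2:I, P3:M(66) | bus: BusRdX
[8] P3: load  L5 | P0:I, P1:I, P2:I, P3:E(90) | bus: BusRd
[9] P1: load  L1 | P0:O(65), P1:S(65), P2:S(65), P3:I | bus: BusRd
[10] P1: load  L1 | P0:O(65), P1:S(65), P2:S(65), P3:I | bus: none
[11] P2: load  L5 | P0:I, P1:I, P2:S(90), P3:S(90) | bus: BusRd
[12] P1: load  L2 | P0:S(60), P1:S(60), P2:I, P3:I | bus: BusRd
[13] P2: store L0 := 79 | P0:I, P1:I, P2:M(79), P3:I | bus: BusRdX
[14] P1: load  L6 | P0:I, P1:E(10), P2:I, P3:I | bus: BusRd
[15] P0: load  L3 | P0:S(66), P1:I, P2:I, P3:O(66) | bus: BusRd
[16] P3: store L6 := 44 | P0:I, P1:I, P2:I, P3:M(44) | bus: BusRdX
[17] P0: load  L1 | P0:O(65), P1:S(65), P2:S(65), P3:I | bus: none
[18] P3: store L6 := 8 | P0:I, P1:I, P2:I, P3:M(8) | bus: none
[19] P3: load  L5 | P0:I, P1:I, P2:S(90), P3:S(90) | bus: none
[20] P1: store L1 := 2 | P0:I, P1:M(2), P2:I, P3:I | bus: BusUpgr,Flush
[21] P3: store L0 := 7 | P0:I, P1:I, P2:I, P3:M(7) | bus: BusRdX,Flush
[22] P3: load  L0 | P0:I, P1:I, P2:I, P3:M(7) | bus: none
[23] P0: store L3 := 66 | P0:M(66), P1:I, P2:I, P3:I | bus: BusUpgr,Flush
[24] P1: store L5 := 5 | P0:I, P1:M(5), P2:I, P3:I | bus: BusRdX
[25] P3: store L2 := 57 | P0:I, P1:I, P2:I, P3:M(57) | bus: BusRdX
[26] P2: load  L5 | P0:I, P1:O(5), P2:S(5), P3:I | bus: BusRd
[27] P0: store L5 := 90 | P0:M(90), P1:I, P2:I, P3:I | bus: BusRdX,Flush
[28] P3: store L1 := 6 | P0:I, P1:I, P2:I, P3:M(6) | bus: BusRdX,Flush

bus = BusRd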